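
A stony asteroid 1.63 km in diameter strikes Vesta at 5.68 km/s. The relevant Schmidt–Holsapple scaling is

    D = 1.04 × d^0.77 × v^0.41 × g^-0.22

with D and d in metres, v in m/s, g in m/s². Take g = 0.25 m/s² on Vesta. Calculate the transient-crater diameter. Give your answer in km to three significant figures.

In SI units: d = 1630 m, v = 5680 m/s.
d^0.77 = 1630^0.77 = 297.4
v^0.41 = 5680^0.41 = 34.62
g^-0.22 = 0.25^-0.22 = 1.357
D = 1.04 × 297.4 × 34.62 × 1.357 = 14531 m
   = 14.53 km

D ≈ 14.5 km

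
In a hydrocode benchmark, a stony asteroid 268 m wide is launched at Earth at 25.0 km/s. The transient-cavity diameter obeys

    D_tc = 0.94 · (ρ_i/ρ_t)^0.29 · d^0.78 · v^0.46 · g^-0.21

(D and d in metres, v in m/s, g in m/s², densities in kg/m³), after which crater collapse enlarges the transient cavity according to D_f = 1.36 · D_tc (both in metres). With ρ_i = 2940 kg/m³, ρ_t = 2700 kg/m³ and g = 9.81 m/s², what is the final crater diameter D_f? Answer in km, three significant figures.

v = 25000 m/s.
(ρ_i/ρ_t)^0.29 = (2940/2700)^0.29 = 1.025
d^0.78 = 268^0.78 = 78.33
v^0.46 = 25000^0.46 = 105.5
g^-0.21 = 9.81^-0.21 = 0.6191
D_tc = 0.94 × 1.025 × 78.33 × 105.5 × 0.6191 = 4929 m
D_f = 1.36 × 4929 = 6703 m
     = 6.703 km

D_f ≈ 6.70 km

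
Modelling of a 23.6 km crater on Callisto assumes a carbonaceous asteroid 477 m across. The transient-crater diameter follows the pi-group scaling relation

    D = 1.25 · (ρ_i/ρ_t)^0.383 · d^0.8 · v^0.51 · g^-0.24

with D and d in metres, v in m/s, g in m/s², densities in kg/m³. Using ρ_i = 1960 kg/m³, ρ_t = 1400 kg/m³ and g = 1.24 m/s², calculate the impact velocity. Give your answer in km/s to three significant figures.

v ≈ 13.1 km/s

Rearranging for v: v = [D / (1.25 · (1960/1400)^0.383 · 477^0.8 · 1.24^-0.24)]^(1/0.51).
D = 23600 m.
(1960/1400)^0.383 = 1.138
477^0.8 = 138.9
1.24^-0.24 = 0.9497
Denominator = 1.25 × 1.138 × 138.9 × 0.9497 = 187.6
D / 187.6 = 23600 / 187.6 = 125.8
v = 125.8^(1/0.51) = 125.8^1.9608 = 13093 m/s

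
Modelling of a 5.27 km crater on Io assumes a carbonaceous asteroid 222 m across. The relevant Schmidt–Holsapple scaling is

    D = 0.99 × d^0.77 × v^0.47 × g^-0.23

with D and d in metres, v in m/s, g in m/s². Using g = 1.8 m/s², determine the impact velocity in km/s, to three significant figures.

Rearranging for v: v = [D / (0.99 · 222^0.77 · 1.8^-0.23)]^(1/0.47).
D = 5270 m.
222^0.77 = 64.08
1.8^-0.23 = 0.8735
Denominator = 0.99 × 64.08 × 0.8735 = 55.41
D / 55.41 = 5270 / 55.41 = 95.11
v = 95.11^(1/0.47) = 95.11^2.1277 = 16183 m/s

v ≈ 16.2 km/s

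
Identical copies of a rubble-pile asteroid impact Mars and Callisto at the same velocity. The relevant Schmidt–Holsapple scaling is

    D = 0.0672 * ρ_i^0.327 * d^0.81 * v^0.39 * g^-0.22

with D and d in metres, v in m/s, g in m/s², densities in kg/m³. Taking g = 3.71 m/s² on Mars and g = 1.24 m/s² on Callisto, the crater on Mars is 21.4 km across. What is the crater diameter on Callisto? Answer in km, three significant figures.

D ≈ 27.2 km

All impactor-dependent factors cancel in the ratio, leaving D_Callisto/D_Mars = (g_Callisto/g_Mars)^-0.22.
(1.24/3.71)^-0.22 = 0.3342^-0.22 = 1.273
D_Callisto = 1.273 × 21.4 km = 27.2 km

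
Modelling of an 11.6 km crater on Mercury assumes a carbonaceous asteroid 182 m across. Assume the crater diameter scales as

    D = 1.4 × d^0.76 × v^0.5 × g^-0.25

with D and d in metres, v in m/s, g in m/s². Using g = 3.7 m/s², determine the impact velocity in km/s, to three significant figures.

v ≈ 48.5 km/s

Rearranging for v: v = [D / (1.4 · 182^0.76 · 3.7^-0.25)]^(1/0.5).
D = 11600 m.
182^0.76 = 52.20
3.7^-0.25 = 0.7210
Denominator = 1.4 × 52.20 × 0.7210 = 52.69
D / 52.69 = 11600 / 52.69 = 220.2
v = 220.2^(1/0.5) = 220.2^2 = 48488 m/s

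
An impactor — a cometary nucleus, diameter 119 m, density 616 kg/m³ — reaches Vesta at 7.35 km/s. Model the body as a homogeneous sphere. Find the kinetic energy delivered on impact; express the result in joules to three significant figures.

E ≈ 1.47 × 10^16 J

v = 7350 m/s.
Mass m = (π/6) ρ d³ = (π/6) × 616 × (119)³ = 5.435 × 10^8 kg
E = ½ m v² = 0.5 × 5.435 × 10^8 × (7350)² = 1.468 × 10^16 J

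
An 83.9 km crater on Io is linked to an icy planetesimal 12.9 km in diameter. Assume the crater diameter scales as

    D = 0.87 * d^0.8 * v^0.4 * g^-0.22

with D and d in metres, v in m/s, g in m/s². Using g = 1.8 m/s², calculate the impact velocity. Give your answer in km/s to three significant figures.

v ≈ 24.0 km/s

Rearranging for v: v = [D / (0.87 · 12900^0.8 · 1.8^-0.22)]^(1/0.4).
D = 83900 m.
12900^0.8 = 1943
1.8^-0.22 = 0.8787
Denominator = 0.87 × 1943 × 0.8787 = 1485
D / 1485 = 83900 / 1485 = 56.50
v = 56.50^(1/0.4) = 56.50^2.5 = 23995 m/s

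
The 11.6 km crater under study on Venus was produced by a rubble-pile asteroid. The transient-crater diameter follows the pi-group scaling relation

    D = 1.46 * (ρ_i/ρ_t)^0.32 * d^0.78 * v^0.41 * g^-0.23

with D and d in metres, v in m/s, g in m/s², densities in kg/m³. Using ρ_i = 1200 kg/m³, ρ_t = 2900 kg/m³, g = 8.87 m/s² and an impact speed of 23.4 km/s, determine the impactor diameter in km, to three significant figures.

Rearranging for d: d = [D / (1.46 · (1200/2900)^0.32 · 23400^0.41 · 8.87^-0.23)]^(1/0.78).
D = 11600 m.
(1200/2900)^0.32 = 0.7540
23400^0.41 = 61.86
8.87^-0.23 = 0.6053
Denominator = 1.46 × 0.7540 × 61.86 × 0.6053 = 41.22
D / 41.22 = 11600 / 41.22 = 281.4
d = 281.4^(1/0.78) = 281.4^1.2821 = 1381 m

d ≈ 1.38 km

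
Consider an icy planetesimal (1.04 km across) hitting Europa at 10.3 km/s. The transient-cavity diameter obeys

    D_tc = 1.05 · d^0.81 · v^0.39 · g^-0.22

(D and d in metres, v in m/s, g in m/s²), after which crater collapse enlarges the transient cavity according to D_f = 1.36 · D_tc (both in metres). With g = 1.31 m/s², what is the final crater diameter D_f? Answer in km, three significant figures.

In SI: d = 1040 m, v = 10300 m/s.
d^0.81 = 1040^0.81 = 277.8
v^0.39 = 10300^0.39 = 36.73
g^-0.22 = 1.31^-0.22 = 0.9423
D_tc = 1.05 × 277.8 × 36.73 × 0.9423 = 10100 m
D_f = 1.36 × 10100 = 13736 m
     = 13.74 km

D_f ≈ 13.7 km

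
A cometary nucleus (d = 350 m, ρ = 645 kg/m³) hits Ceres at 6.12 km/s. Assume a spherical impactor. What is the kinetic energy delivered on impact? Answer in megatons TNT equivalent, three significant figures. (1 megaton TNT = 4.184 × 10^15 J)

E ≈ 64.8 Mt TNT

v = 6120 m/s.
Mass m = (π/6) ρ d³ = (π/6) × 645 × (350)³ = 1.448 × 10^10 kg
E = ½ m v² = 0.5 × 1.448 × 10^10 × (6120)² = 2.712 × 10^17 J
   = 2.712 × 10^17 / 4.184×10^15 = 64.82 Mt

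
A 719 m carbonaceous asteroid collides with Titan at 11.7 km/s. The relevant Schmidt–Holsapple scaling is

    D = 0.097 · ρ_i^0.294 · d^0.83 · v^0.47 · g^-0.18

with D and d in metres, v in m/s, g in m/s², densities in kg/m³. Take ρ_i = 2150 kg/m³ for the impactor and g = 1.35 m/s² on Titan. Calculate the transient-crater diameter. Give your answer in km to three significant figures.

In SI units: v = 11700 m/s.
ρ_i^0.294 = 2150^0.294 = 9.544
d^0.83 = 719^0.83 = 235.0
v^0.47 = 11700^0.47 = 81.67
g^-0.18 = 1.35^-0.18 = 0.9474
D = 0.097 × 9.544 × 235.0 × 81.67 × 0.9474 = 16833 m
   = 16.83 km

D ≈ 16.8 km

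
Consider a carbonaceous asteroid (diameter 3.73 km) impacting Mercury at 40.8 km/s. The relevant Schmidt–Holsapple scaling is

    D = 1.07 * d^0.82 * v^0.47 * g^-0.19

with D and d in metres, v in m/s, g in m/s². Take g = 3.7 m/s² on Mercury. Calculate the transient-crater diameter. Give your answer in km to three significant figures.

In SI units: d = 3730 m, v = 40800 m/s.
d^0.82 = 3730^0.82 = 848.8
v^0.47 = 40800^0.47 = 146.9
g^-0.19 = 3.7^-0.19 = 0.7799
D = 1.07 × 848.8 × 146.9 × 0.7799 = 1.041 × 10^5 m
   = 104.1 km

D ≈ 104 km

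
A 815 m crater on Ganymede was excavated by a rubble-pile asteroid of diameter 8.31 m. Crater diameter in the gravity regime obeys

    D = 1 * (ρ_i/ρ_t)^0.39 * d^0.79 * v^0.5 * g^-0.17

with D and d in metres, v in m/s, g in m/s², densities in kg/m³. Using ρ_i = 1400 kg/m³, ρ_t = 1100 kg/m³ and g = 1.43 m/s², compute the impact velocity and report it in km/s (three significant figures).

v ≈ 21.9 km/s

Rearranging for v: v = [D / (1 · (1400/1100)^0.39 · 8.31^0.79 · 1.43^-0.17)]^(1/0.5).
(1400/1100)^0.39 = 1.099
8.31^0.79 = 5.327
1.43^-0.17 = 0.9410
Denominator = 1 × 1.099 × 5.327 × 0.9410 = 5.509
D / 5.509 = 815 / 5.509 = 147.9
v = 147.9^(1/0.5) = 147.9^2 = 21874 m/s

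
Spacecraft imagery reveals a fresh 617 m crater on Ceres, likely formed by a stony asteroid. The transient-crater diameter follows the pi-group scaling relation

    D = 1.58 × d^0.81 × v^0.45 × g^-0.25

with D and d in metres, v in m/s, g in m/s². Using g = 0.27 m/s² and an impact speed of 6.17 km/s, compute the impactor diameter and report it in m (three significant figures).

d ≈ 8.29 m

Rearranging for d: d = [D / (1.58 · 6170^0.45 · 0.27^-0.25)]^(1/0.81).
6170^0.45 = 50.77
0.27^-0.25 = 1.387
Denominator = 1.58 × 50.77 × 1.387 = 111.3
D / 111.3 = 617 / 111.3 = 5.544
d = 5.544^(1/0.81) = 5.544^1.2346 = 8.286 m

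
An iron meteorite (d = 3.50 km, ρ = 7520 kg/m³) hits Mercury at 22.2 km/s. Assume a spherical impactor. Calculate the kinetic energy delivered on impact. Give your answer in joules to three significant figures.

E ≈ 4.16 × 10^22 J

d = 3500 m; v = 22200 m/s.
Mass m = (π/6) ρ d³ = (π/6) × 7520 × (3500)³ = 1.688 × 10^14 kg
E = ½ m v² = 0.5 × 1.688 × 10^14 × (22200)² = 4.160 × 10^22 J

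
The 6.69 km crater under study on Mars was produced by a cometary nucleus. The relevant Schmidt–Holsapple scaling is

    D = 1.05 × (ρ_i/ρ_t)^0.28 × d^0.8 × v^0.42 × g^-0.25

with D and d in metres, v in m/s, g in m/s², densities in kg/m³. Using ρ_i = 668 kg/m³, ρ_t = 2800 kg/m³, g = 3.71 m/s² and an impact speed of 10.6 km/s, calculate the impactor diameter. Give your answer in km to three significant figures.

Rearranging for d: d = [D / (1.05 · (668/2800)^0.28 · 10600^0.42 · 3.71^-0.25)]^(1/0.8).
D = 6690 m.
(668/2800)^0.28 = 0.6695
10600^0.42 = 49.05
3.71^-0.25 = 0.7205
Denominator = 1.05 × 0.6695 × 49.05 × 0.7205 = 24.84
D / 24.84 = 6690 / 24.84 = 269.3
d = 269.3^(1/0.8) = 269.3^1.25 = 1091 m

d ≈ 1.09 km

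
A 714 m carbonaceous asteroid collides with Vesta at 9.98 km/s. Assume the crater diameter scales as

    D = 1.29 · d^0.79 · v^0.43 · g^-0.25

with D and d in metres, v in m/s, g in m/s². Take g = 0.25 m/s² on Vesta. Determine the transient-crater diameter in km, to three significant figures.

D ≈ 17.2 km

In SI units: v = 9980 m/s.
d^0.79 = 714^0.79 = 179.6
v^0.43 = 9980^0.43 = 52.44
g^-0.25 = 0.25^-0.25 = 1.414
D = 1.29 × 179.6 × 52.44 × 1.414 = 17179 m
   = 17.18 km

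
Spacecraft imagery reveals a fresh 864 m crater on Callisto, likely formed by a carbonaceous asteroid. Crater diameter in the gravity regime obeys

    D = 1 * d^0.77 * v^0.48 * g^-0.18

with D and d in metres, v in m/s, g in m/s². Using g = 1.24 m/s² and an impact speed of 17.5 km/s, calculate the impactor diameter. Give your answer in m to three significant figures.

Rearranging for d: d = [D / (1 · 17500^0.48 · 1.24^-0.18)]^(1/0.77).
17500^0.48 = 108.8
1.24^-0.18 = 0.9620
Denominator = 1 × 108.8 × 0.9620 = 104.7
D / 104.7 = 864 / 104.7 = 8.252
d = 8.252^(1/0.77) = 8.252^1.2987 = 15.50 m

d ≈ 15.5 m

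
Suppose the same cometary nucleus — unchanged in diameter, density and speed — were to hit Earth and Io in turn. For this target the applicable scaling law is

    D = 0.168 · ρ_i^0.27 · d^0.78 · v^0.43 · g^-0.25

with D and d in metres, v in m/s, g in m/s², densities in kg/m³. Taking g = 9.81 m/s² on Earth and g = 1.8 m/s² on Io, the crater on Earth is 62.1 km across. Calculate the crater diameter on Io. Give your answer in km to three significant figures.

D ≈ 94.9 km

All impactor-dependent factors cancel in the ratio, leaving D_Io/D_Earth = (g_Io/g_Earth)^-0.25.
(1.8/9.81)^-0.25 = 0.1835^-0.25 = 1.528
D_Io = 1.528 × 62.1 km = 94.9 km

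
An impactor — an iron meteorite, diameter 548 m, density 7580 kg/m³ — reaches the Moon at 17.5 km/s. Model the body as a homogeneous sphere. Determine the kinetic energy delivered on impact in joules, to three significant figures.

v = 17500 m/s.
Mass m = (π/6) ρ d³ = (π/6) × 7580 × (548)³ = 6.531 × 10^11 kg
E = ½ m v² = 0.5 × 6.531 × 10^11 × (17500)² = 1.000 × 10^20 J

E ≈ 1.00 × 10^20 J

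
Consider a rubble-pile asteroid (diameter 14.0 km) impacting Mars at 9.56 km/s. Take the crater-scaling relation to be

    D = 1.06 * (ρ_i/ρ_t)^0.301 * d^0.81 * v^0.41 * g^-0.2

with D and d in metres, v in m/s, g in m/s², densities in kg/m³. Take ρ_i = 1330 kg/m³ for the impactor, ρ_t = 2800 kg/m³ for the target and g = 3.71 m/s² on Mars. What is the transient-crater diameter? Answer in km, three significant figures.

In SI units: d = 14000 m, v = 9560 m/s.
(ρ_i/ρ_t)^0.301 = (1330/2800)^0.301 = 0.7993
d^0.81 = 14000^0.81 = 2282
v^0.41 = 9560^0.41 = 42.85
g^-0.2 = 3.71^-0.2 = 0.7694
D = 1.06 × 0.7993 × 2282 × 42.85 × 0.7694 = 63743 m
   = 63.74 km

D ≈ 63.7 km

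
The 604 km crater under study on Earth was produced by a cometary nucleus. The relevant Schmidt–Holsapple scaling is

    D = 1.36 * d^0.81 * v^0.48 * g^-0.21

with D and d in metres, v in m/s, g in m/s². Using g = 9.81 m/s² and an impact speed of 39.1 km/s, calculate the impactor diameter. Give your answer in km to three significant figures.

Rearranging for d: d = [D / (1.36 · 39100^0.48 · 9.81^-0.21)]^(1/0.81).
D = 604000 m.
39100^0.48 = 160.0
9.81^-0.21 = 0.6191
Denominator = 1.36 × 160.0 × 0.6191 = 134.7
D / 134.7 = 604000 / 134.7 = 4484
d = 4484^(1/0.81) = 4484^1.2346 = 32236 m

d ≈ 32.2 km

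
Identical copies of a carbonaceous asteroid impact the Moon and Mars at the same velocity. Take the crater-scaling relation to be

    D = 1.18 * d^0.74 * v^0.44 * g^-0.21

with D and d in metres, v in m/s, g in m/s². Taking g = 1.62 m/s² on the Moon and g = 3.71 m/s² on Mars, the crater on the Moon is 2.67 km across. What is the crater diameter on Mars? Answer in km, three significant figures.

D ≈ 2.24 km

All impactor-dependent factors cancel in the ratio, leaving D_Mars/D_Moon = (g_Mars/g_Moon)^-0.21.
(3.71/1.62)^-0.21 = 2.290^-0.21 = 0.8403
D_Mars = 0.8403 × 2.67 km = 2.24 km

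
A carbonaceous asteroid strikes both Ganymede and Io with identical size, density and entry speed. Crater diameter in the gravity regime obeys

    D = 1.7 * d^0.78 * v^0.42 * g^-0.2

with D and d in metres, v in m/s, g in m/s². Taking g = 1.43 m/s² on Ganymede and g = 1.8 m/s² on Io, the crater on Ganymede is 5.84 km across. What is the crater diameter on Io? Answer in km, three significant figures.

D ≈ 5.58 km

All impactor-dependent factors cancel in the ratio, leaving D_Io/D_Ganymede = (g_Io/g_Ganymede)^-0.2.
(1.8/1.43)^-0.2 = 1.259^-0.2 = 0.9550
D_Io = 0.9550 × 5.84 km = 5.58 km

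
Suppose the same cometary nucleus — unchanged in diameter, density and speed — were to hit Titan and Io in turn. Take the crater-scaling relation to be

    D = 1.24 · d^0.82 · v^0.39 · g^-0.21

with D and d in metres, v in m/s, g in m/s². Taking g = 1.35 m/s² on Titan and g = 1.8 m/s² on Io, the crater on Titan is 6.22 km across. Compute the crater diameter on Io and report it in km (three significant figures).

D ≈ 5.86 km

All impactor-dependent factors cancel in the ratio, leaving D_Io/D_Titan = (g_Io/g_Titan)^-0.21.
(1.8/1.35)^-0.21 = 1.333^-0.21 = 0.9414
D_Io = 0.9414 × 6.22 km = 5.86 km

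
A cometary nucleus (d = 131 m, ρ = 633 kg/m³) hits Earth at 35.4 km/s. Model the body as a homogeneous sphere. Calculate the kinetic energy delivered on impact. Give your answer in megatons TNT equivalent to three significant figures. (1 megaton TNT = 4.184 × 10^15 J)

v = 35400 m/s.
Mass m = (π/6) ρ d³ = (π/6) × 633 × (131)³ = 7.451 × 10^8 kg
E = ½ m v² = 0.5 × 7.451 × 10^8 × (35400)² = 4.669 × 10^17 J
   = 4.669 × 10^17 / 4.184×10^15 = 111.6 Mt

E ≈ 112 Mt TNT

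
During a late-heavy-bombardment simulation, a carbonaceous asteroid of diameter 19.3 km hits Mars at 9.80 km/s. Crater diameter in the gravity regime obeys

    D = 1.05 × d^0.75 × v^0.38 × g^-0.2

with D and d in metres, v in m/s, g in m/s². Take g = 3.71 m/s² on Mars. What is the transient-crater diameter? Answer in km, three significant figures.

In SI units: d = 19300 m, v = 9800 m/s.
d^0.75 = 19300^0.75 = 1637
v^0.38 = 9800^0.38 = 32.86
g^-0.2 = 3.71^-0.2 = 0.7694
D = 1.05 × 1637 × 32.86 × 0.7694 = 43457 m
   = 43.46 km

D ≈ 43.5 km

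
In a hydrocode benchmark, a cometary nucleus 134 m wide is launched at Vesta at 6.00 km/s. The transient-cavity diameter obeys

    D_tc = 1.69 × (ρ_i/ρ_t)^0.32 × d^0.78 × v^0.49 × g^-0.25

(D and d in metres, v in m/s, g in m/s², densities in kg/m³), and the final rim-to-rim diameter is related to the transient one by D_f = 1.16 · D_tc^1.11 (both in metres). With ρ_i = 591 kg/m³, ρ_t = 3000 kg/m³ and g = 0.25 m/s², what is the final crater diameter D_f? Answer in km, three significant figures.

D_f ≈ 13.5 km

v = 6000 m/s.
(ρ_i/ρ_t)^0.32 = (591/3000)^0.32 = 0.5946
d^0.78 = 134^0.78 = 45.62
v^0.49 = 6000^0.49 = 71.01
g^-0.25 = 0.25^-0.25 = 1.414
D_tc = 1.69 × 0.5946 × 45.62 × 71.01 × 1.414 = 4603 m
D_f = 1.16 × (4603)^1.11 = 13503 m
     = 13.50 km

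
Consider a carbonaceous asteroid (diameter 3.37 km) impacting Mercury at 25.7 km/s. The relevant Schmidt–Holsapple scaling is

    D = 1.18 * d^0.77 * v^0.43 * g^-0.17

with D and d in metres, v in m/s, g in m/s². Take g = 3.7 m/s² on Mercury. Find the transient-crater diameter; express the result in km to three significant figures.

D ≈ 38.7 km

In SI units: d = 3370 m, v = 25700 m/s.
d^0.77 = 3370^0.77 = 520.3
v^0.43 = 25700^0.43 = 78.75
g^-0.17 = 3.7^-0.17 = 0.8006
D = 1.18 × 520.3 × 78.75 × 0.8006 = 38708 m
   = 38.71 km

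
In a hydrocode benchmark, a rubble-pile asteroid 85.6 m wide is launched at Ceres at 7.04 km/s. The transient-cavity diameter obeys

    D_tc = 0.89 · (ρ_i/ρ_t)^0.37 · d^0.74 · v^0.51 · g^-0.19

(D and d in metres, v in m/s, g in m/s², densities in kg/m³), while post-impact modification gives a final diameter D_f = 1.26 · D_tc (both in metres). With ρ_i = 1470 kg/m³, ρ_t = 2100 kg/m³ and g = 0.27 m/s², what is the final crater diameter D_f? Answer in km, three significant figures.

D_f ≈ 3.11 km

v = 7040 m/s.
(ρ_i/ρ_t)^0.37 = (1470/2100)^0.37 = 0.8764
d^0.74 = 85.6^0.74 = 26.92
v^0.51 = 7040^0.51 = 91.68
g^-0.19 = 0.27^-0.19 = 1.282
D_tc = 0.89 × 0.8764 × 26.92 × 91.68 × 1.282 = 2468 m
D_f = 1.26 × 2468 = 3110 m
     = 3.110 km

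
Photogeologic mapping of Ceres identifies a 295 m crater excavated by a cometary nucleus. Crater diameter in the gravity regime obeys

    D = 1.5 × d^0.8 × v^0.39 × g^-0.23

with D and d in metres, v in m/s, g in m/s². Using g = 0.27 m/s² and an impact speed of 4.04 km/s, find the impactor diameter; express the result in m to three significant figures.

Rearranging for d: d = [D / (1.5 · 4040^0.39 · 0.27^-0.23)]^(1/0.8).
4040^0.39 = 25.50
0.27^-0.23 = 1.351
Denominator = 1.5 × 25.50 × 1.351 = 51.68
D / 51.68 = 295 / 51.68 = 5.708
d = 5.708^(1/0.8) = 5.708^1.25 = 8.823 m

d ≈ 8.82 m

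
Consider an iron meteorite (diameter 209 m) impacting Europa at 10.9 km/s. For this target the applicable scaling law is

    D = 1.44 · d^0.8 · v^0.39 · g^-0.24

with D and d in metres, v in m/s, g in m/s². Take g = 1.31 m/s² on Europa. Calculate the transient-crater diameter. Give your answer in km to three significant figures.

D ≈ 3.64 km

In SI units: v = 10900 m/s.
d^0.8 = 209^0.8 = 71.80
v^0.39 = 10900^0.39 = 37.55
g^-0.24 = 1.31^-0.24 = 0.9372
D = 1.44 × 71.80 × 37.55 × 0.9372 = 3639 m
   = 3.639 km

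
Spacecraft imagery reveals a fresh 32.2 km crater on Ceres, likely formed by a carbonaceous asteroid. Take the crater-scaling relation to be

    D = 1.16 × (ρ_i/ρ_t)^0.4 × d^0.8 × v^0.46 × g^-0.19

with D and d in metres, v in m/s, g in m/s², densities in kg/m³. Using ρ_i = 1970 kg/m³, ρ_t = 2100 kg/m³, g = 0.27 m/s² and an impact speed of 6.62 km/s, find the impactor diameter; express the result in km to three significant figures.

d ≈ 1.72 km

Rearranging for d: d = [D / (1.16 · (1970/2100)^0.4 · 6620^0.46 · 0.27^-0.19)]^(1/0.8).
D = 32200 m.
(1970/2100)^0.4 = 0.9748
6620^0.46 = 57.23
0.27^-0.19 = 1.282
Denominator = 1.16 × 0.9748 × 57.23 × 1.282 = 82.96
D / 82.96 = 32200 / 82.96 = 388.1
d = 388.1^(1/0.8) = 388.1^1.25 = 1723 m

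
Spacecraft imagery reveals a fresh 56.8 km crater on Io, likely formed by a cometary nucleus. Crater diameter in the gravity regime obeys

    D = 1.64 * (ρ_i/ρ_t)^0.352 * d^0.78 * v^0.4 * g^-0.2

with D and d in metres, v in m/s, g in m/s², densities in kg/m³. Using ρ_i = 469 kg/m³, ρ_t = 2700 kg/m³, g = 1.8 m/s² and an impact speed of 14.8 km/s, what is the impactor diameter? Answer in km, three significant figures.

Rearranging for d: d = [D / (1.64 · (469/2700)^0.352 · 14800^0.4 · 1.8^-0.2)]^(1/0.78).
D = 56800 m.
(469/2700)^0.352 = 0.5400
14800^0.4 = 46.57
1.8^-0.2 = 0.8891
Denominator = 1.64 × 0.5400 × 46.57 × 0.8891 = 36.67
D / 36.67 = 56800 / 36.67 = 1549
d = 1549^(1/0.78) = 1549^1.2821 = 12302 m

d ≈ 12.3 km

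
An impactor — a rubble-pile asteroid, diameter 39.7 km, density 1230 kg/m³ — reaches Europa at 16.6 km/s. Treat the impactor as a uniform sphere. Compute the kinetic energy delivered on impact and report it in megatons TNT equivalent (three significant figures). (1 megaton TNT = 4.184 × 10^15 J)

d = 39700 m; v = 16600 m/s.
Mass m = (π/6) ρ d³ = (π/6) × 1230 × (39700)³ = 4.030 × 10^16 kg
E = ½ m v² = 0.5 × 4.030 × 10^16 × (16600)² = 5.553 × 10^24 J
   = 5.553 × 10^24 / 4.184×10^15 = 1.327 × 10^9 Mt

E ≈ 1.33 × 10^9 Mt TNT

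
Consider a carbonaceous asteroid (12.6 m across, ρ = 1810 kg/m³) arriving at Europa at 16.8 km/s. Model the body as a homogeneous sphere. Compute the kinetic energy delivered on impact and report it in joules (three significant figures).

v = 16800 m/s.
Mass m = (π/6) ρ d³ = (π/6) × 1810 × (12.6)³ = 1.896 × 10^6 kg
E = ½ m v² = 0.5 × 1.896 × 10^6 × (16800)² = 2.676 × 10^14 J

E ≈ 2.68 × 10^14 J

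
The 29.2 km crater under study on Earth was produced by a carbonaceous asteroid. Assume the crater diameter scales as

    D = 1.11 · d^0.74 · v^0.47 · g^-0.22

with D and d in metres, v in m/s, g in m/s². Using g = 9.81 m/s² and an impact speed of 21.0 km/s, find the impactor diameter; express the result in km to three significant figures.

Rearranging for d: d = [D / (1.11 · 21000^0.47 · 9.81^-0.22)]^(1/0.74).
D = 29200 m.
21000^0.47 = 107.5
9.81^-0.22 = 0.6051
Denominator = 1.11 × 107.5 × 0.6051 = 72.20
D / 72.20 = 29200 / 72.20 = 404.4
d = 404.4^(1/0.74) = 404.4^1.3514 = 3333 m

d ≈ 3.33 km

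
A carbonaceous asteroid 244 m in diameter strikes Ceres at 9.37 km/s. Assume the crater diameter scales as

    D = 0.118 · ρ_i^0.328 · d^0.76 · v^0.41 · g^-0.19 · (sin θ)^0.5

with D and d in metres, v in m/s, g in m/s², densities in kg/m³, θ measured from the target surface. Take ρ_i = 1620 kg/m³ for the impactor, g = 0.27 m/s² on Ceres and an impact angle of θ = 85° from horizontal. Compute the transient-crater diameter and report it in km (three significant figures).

In SI units: v = 9370 m/s.
ρ_i^0.328 = 1620^0.328 = 11.29
d^0.76 = 244^0.76 = 65.23
v^0.41 = 9370^0.41 = 42.50
g^-0.19 = 0.27^-0.19 = 1.282
(sin 85°)^0.5 = 0.9962^0.5 = 0.9981
D = 0.118 × 11.29 × 65.23 × 42.50 × 1.282 × 0.9981 = 4726 m
   = 4.726 km

D ≈ 4.73 km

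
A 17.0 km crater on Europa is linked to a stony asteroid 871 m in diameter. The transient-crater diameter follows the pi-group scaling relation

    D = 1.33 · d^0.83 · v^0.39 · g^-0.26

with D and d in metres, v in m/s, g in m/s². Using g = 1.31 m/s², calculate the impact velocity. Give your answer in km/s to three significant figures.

Rearranging for v: v = [D / (1.33 · 871^0.83 · 1.31^-0.26)]^(1/0.39).
D = 17000 m.
871^0.83 = 275.6
1.31^-0.26 = 0.9322
Denominator = 1.33 × 275.6 × 0.9322 = 341.7
D / 341.7 = 17000 / 341.7 = 49.75
v = 49.75^(1/0.39) = 49.75^2.5641 = 22426 m/s

v ≈ 22.4 km/s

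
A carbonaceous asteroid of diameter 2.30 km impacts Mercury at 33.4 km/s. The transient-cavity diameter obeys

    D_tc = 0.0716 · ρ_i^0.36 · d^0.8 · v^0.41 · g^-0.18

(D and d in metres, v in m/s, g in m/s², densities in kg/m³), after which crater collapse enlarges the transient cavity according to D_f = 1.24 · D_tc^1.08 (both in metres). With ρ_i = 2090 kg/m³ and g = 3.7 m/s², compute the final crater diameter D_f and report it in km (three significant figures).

In SI: d = 2300 m, v = 33400 m/s.
ρ_i^0.36 = 2090^0.36 = 15.68
d^0.8 = 2300^0.8 = 489.1
v^0.41 = 33400^0.41 = 71.57
g^-0.18 = 3.7^-0.18 = 0.7902
D_tc = 0.0716 × 15.68 × 489.1 × 71.57 × 0.7902 = 31050 m
D_f = 1.24 × (31050)^1.08 = 88074 m
     = 88.07 km

D_f ≈ 88.1 km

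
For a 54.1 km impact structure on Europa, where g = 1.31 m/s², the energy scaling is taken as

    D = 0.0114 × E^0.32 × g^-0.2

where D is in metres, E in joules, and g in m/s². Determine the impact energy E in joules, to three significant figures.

E ≈ 8.64 × 10^20 J

Rearranging: E = [D / (0.0114 · g^-0.2)]^(1/0.32).
D = 54100 m.
g^-0.2 = 1.31^-0.2 = 0.9474
D / (0.0114 × 0.9474) = 54100 / (0.01080) = 5.009 × 10^6
E = (5.009 × 10^6)^3.125 = 8.644 × 10^20 J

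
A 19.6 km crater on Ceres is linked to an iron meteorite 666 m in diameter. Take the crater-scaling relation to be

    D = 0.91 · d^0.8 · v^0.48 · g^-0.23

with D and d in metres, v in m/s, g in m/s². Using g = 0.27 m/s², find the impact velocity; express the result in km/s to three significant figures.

Rearranging for v: v = [D / (0.91 · 666^0.8 · 0.27^-0.23)]^(1/0.48).
D = 19600 m.
666^0.8 = 181.5
0.27^-0.23 = 1.351
Denominator = 0.91 × 181.5 × 1.351 = 223.1
D / 223.1 = 19600 / 223.1 = 87.85
v = 87.85^(1/0.48) = 87.85^2.0833 = 11205 m/s

v ≈ 11.2 km/s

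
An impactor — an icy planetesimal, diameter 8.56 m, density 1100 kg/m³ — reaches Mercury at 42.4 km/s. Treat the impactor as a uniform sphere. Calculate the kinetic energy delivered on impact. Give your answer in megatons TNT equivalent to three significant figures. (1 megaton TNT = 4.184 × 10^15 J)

v = 42400 m/s.
Mass m = (π/6) ρ d³ = (π/6) × 1100 × (8.56)³ = 3.613 × 10^5 kg
E = ½ m v² = 0.5 × 3.613 × 10^5 × (42400)² = 3.248 × 10^14 J
   = 3.248 × 10^14 / 4.184×10^15 = 0.07763 Mt

E ≈ 0.0776 Mt TNT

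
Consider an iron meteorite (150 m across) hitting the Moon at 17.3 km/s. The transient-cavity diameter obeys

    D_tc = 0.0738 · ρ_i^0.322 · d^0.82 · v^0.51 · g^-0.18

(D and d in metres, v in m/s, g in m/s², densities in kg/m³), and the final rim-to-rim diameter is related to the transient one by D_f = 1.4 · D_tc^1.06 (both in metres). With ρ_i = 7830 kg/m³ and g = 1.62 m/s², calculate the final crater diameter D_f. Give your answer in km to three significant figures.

D_f ≈ 26.2 km

v = 17300 m/s.
ρ_i^0.322 = 7830^0.322 = 17.94
d^0.82 = 150^0.82 = 60.87
v^0.51 = 17300^0.51 = 145.0
g^-0.18 = 1.62^-0.18 = 0.9168
D_tc = 0.0738 × 17.94 × 60.87 × 145.0 × 0.9168 = 10710 m
D_f = 1.4 × (10710)^1.06 = 26164 m
     = 26.16 km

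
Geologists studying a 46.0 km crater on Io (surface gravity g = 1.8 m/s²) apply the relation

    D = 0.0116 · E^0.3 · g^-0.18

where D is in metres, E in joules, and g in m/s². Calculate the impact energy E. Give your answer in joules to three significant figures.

Rearranging: E = [D / (0.0116 · g^-0.18)]^(1/0.3).
D = 46000 m.
g^-0.18 = 1.8^-0.18 = 0.8996
D / (0.0116 × 0.8996) = 46000 / (0.01044) = 4.406 × 10^6
E = (4.406 × 10^6)^3.3333 = 1.402 × 10^22 J

E ≈ 1.40 × 10^22 J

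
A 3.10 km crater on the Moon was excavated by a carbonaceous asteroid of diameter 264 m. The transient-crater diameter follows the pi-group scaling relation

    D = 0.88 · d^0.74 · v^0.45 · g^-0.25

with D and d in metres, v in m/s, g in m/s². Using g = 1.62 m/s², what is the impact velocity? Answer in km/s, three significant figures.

Rearranging for v: v = [D / (0.88 · 264^0.74 · 1.62^-0.25)]^(1/0.45).
D = 3100 m.
264^0.74 = 61.94
1.62^-0.25 = 0.8864
Denominator = 0.88 × 61.94 × 0.8864 = 48.32
D / 48.32 = 3100 / 48.32 = 64.16
v = 64.16^(1/0.45) = 64.16^2.2222 = 10378 m/s

v ≈ 10.4 km/s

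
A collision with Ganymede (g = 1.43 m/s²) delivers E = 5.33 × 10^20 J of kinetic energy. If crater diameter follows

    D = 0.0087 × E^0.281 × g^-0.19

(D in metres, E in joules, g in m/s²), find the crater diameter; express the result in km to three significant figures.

E^0.281 = (5.33 × 10^20)^0.281 = 6.671 × 10^5
g^-0.19 = 1.43^-0.19 = 0.9343
D = 0.0087 × 6.671 × 10^5 × 0.9343 = 5422 m
   = 5.422 km

D ≈ 5.42 km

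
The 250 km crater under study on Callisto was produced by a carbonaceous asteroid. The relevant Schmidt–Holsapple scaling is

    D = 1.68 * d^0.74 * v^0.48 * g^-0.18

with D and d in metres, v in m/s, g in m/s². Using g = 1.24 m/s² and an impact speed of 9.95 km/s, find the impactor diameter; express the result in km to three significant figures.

Rearranging for d: d = [D / (1.68 · 9950^0.48 · 1.24^-0.18)]^(1/0.74).
D = 250000 m.
9950^0.48 = 82.98
1.24^-0.18 = 0.9620
Denominator = 1.68 × 82.98 × 0.9620 = 134.1
D / 134.1 = 250000 / 134.1 = 1864
d = 1864^(1/0.74) = 1864^1.3514 = 26283 m

d ≈ 26.3 km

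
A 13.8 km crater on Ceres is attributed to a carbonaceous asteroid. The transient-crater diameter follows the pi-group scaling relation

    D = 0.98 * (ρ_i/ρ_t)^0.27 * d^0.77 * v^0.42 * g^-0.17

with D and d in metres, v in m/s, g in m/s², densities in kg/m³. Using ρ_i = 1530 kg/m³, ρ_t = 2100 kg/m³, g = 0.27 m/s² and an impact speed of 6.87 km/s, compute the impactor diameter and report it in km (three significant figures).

d ≈ 1.65 km

Rearranging for d: d = [D / (0.98 · (1530/2100)^0.27 · 6870^0.42 · 0.27^-0.17)]^(1/0.77).
D = 13800 m.
(1530/2100)^0.27 = 0.9181
6870^0.42 = 40.88
0.27^-0.17 = 1.249
Denominator = 0.98 × 0.9181 × 40.88 × 1.249 = 45.94
D / 45.94 = 13800 / 45.94 = 300.4
d = 300.4^(1/0.77) = 300.4^1.2987 = 1651 m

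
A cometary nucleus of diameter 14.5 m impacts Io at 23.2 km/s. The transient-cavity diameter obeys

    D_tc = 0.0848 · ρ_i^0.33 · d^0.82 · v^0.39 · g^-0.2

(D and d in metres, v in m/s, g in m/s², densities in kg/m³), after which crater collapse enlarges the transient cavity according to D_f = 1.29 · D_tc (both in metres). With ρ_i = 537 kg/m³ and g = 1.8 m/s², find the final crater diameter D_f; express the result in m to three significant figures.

D_f ≈ 350 m

v = 23200 m/s.
ρ_i^0.33 = 537^0.33 = 7.960
d^0.82 = 14.5^0.82 = 8.960
v^0.39 = 23200^0.39 = 50.41
g^-0.2 = 1.8^-0.2 = 0.8891
D_tc = 0.0848 × 7.960 × 8.960 × 50.41 × 0.8891 = 271.1 m
D_f = 1.29 × 271.1 = 349.7 m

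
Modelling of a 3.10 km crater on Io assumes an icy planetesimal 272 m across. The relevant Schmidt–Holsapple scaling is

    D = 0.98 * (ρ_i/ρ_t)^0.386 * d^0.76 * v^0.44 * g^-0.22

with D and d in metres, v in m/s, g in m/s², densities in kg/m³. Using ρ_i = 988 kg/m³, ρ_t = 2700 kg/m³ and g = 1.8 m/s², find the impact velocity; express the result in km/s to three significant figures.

v ≈ 18.2 km/s

Rearranging for v: v = [D / (0.98 · (988/2700)^0.386 · 272^0.76 · 1.8^-0.22)]^(1/0.44).
D = 3100 m.
(988/2700)^0.386 = 0.6784
272^0.76 = 70.84
1.8^-0.22 = 0.8787
Denominator = 0.98 × 0.6784 × 70.84 × 0.8787 = 41.38
D / 41.38 = 3100 / 41.38 = 74.92
v = 74.92^(1/0.44) = 74.92^2.2727 = 18214 m/s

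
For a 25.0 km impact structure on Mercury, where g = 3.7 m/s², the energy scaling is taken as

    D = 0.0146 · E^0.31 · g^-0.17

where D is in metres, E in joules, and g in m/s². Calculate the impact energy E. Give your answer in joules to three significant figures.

Rearranging: E = [D / (0.0146 · g^-0.17)]^(1/0.31).
D = 25000 m.
g^-0.17 = 3.7^-0.17 = 0.8006
D / (0.0146 × 0.8006) = 25000 / (0.01169) = 2.139 × 10^6
E = (2.139 × 10^6)^3.2258 = 2.630 × 10^20 J

E ≈ 2.63 × 10^20 J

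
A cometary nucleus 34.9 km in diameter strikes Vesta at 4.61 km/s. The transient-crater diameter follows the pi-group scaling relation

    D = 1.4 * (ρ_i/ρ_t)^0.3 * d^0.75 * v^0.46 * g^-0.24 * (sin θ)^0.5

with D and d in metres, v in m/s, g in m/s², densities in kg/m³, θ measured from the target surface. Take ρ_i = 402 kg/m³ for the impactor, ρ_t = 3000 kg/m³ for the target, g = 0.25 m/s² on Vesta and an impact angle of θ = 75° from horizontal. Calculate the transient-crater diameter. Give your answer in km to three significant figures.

D ≈ 130 km

In SI units: d = 34900 m, v = 4610 m/s.
(ρ_i/ρ_t)^0.3 = (402/3000)^0.3 = 0.5472
d^0.75 = 34900^0.75 = 2553
v^0.46 = 4610^0.46 = 48.45
g^-0.24 = 0.25^-0.24 = 1.395
(sin 75°)^0.5 = 0.9659^0.5 = 0.9828
D = 1.4 × 0.5472 × 2553 × 48.45 × 1.395 × 0.9828 = 1.299 × 10^5 m
   = 129.9 km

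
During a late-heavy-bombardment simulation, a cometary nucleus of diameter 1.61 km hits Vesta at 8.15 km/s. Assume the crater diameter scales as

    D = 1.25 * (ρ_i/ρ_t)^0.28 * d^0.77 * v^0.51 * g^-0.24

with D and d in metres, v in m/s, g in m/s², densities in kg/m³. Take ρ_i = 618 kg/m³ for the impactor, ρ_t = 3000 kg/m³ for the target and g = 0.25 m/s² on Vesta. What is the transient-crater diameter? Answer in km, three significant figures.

D ≈ 32.6 km

In SI units: d = 1610 m, v = 8150 m/s.
(ρ_i/ρ_t)^0.28 = (618/3000)^0.28 = 0.6425
d^0.77 = 1610^0.77 = 294.6
v^0.51 = 8150^0.51 = 98.78
g^-0.24 = 0.25^-0.24 = 1.395
D = 1.25 × 0.6425 × 294.6 × 98.78 × 1.395 = 32603 m
   = 32.60 km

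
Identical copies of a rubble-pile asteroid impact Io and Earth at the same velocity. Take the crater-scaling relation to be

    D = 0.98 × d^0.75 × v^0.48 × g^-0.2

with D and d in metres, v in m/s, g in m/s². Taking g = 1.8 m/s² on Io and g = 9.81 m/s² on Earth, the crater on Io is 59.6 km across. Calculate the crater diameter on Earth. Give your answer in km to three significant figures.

D ≈ 42.5 km

All impactor-dependent factors cancel in the ratio, leaving D_Earth/D_Io = (g_Earth/g_Io)^-0.2.
(9.81/1.8)^-0.2 = 5.450^-0.2 = 0.7124
D_Earth = 0.7124 × 59.6 km = 42.5 km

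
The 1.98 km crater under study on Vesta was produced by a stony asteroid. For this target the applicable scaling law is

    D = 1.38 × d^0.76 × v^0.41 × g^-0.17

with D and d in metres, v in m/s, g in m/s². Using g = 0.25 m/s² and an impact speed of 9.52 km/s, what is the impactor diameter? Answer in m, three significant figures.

d ≈ 74.6 m

Rearranging for d: d = [D / (1.38 · 9520^0.41 · 0.25^-0.17)]^(1/0.76).
D = 1980 m.
9520^0.41 = 42.78
0.25^-0.17 = 1.266
Denominator = 1.38 × 42.78 × 1.266 = 74.74
D / 74.74 = 1980 / 74.74 = 26.49
d = 26.49^(1/0.76) = 26.49^1.3158 = 74.56 m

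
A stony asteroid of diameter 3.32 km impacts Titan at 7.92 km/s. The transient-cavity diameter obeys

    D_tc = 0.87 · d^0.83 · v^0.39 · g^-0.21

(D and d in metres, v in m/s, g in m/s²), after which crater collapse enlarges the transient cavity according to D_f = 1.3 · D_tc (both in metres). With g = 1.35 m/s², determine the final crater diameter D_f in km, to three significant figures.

D_f ≈ 29.5 km

In SI: d = 3320 m, v = 7920 m/s.
d^0.83 = 3320^0.83 = 836.7
v^0.39 = 7920^0.39 = 33.15
g^-0.21 = 1.35^-0.21 = 0.9389
D_tc = 0.87 × 836.7 × 33.15 × 0.9389 = 22660 m
D_f = 1.3 × 22660 = 29458 m
     = 29.46 km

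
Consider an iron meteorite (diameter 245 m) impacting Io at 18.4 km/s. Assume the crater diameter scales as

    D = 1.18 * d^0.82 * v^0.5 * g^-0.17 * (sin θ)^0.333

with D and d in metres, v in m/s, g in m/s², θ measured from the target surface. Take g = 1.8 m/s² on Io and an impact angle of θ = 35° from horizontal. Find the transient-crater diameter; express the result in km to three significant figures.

D ≈ 11.0 km

In SI units: v = 18400 m/s.
d^0.82 = 245^0.82 = 91.02
v^0.5 = 18400^0.5 = 135.6
g^-0.17 = 1.8^-0.17 = 0.9049
(sin 35°)^0.333 = 0.5736^0.333 = 0.8310
D = 1.18 × 91.02 × 135.6 × 0.9049 × 0.8310 = 10952 m
   = 10.95 km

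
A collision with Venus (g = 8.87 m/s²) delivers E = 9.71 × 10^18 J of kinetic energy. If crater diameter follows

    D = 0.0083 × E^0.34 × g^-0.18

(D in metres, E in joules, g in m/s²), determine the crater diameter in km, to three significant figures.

D ≈ 16.0 km

E^0.34 = (9.71 × 10^18)^0.34 = 2.855 × 10^6
g^-0.18 = 8.87^-0.18 = 0.6751
D = 0.0083 × 2.855 × 10^6 × 0.6751 = 15998 m
   = 16.00 km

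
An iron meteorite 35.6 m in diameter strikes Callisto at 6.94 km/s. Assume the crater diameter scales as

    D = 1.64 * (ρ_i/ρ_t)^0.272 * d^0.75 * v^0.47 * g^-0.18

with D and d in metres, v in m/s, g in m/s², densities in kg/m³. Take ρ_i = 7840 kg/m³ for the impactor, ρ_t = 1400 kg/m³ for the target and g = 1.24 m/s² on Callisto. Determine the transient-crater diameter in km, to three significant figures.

In SI units: v = 6940 m/s.
(ρ_i/ρ_t)^0.272 = (7840/1400)^0.272 = 1.598
d^0.75 = 35.6^0.75 = 14.57
v^0.47 = 6940^0.47 = 63.89
g^-0.18 = 1.24^-0.18 = 0.9620
D = 1.64 × 1.598 × 14.57 × 63.89 × 0.9620 = 2347 m
   = 2.347 km

D ≈ 2.35 km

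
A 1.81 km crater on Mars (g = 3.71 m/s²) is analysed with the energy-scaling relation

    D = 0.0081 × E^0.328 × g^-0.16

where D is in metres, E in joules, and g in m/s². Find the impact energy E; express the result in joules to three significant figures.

E ≈ 3.86 × 10^16 J

Rearranging: E = [D / (0.0081 · g^-0.16)]^(1/0.328).
D = 1810 m.
g^-0.16 = 3.71^-0.16 = 0.8108
D / (0.0081 × 0.8108) = 1810 / (6.567 × 10^-3) = 2.756 × 10^5
E = (2.756 × 10^5)^3.0488 = 3.858 × 10^16 J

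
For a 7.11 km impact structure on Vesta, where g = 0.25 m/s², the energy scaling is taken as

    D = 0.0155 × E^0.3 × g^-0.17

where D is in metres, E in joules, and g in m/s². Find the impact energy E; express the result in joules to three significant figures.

Rearranging: E = [D / (0.0155 · g^-0.17)]^(1/0.3).
D = 7110 m.
g^-0.17 = 0.25^-0.17 = 1.266
D / (0.0155 × 1.266) = 7110 / (0.01962) = 3.624 × 10^5
E = (3.624 × 10^5)^3.3333 = 3.392 × 10^18 J

E ≈ 3.39 × 10^18 J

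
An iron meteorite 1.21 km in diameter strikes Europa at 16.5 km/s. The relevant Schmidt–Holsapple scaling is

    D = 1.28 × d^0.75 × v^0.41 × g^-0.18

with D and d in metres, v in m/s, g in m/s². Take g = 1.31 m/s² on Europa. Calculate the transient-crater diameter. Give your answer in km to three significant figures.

D ≈ 13.4 km

In SI units: d = 1210 m, v = 16500 m/s.
d^0.75 = 1210^0.75 = 205.2
v^0.41 = 16500^0.41 = 53.60
g^-0.18 = 1.31^-0.18 = 0.9526
D = 1.28 × 205.2 × 53.60 × 0.9526 = 13411 m
   = 13.41 km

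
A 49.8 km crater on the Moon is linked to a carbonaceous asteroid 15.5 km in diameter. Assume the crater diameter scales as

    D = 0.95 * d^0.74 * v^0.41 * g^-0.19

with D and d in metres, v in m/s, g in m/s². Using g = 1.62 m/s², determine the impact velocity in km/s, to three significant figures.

Rearranging for v: v = [D / (0.95 · 15500^0.74 · 1.62^-0.19)]^(1/0.41).
D = 49800 m.
15500^0.74 = 1261
1.62^-0.19 = 0.9124
Denominator = 0.95 × 1261 × 0.9124 = 1093
D / 1093 = 49800 / 1093 = 45.56
v = 45.56^(1/0.41) = 45.56^2.439 = 11099 m/s

v ≈ 11.1 km/s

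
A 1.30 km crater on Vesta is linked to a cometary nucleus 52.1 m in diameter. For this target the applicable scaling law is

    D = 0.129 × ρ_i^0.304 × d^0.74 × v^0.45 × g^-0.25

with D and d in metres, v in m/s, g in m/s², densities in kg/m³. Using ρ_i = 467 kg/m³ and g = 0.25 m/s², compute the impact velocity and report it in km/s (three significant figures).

Rearranging for v: v = [D / (0.129 · 467^0.304 · 52.1^0.74 · 0.25^-0.25)]^(1/0.45).
D = 1300 m.
467^0.304 = 6.478
52.1^0.74 = 18.64
0.25^-0.25 = 1.414
Denominator = 0.129 × 6.478 × 18.64 × 1.414 = 22.03
D / 22.03 = 1300 / 22.03 = 59.01
v = 59.01^(1/0.45) = 59.01^2.2222 = 8617 m/s

v ≈ 8.62 km/s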